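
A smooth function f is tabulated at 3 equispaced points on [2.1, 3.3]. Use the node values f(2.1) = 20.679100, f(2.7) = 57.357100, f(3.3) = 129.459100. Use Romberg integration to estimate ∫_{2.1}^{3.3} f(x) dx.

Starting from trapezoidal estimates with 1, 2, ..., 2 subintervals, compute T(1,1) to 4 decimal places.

T(0,0) (trapezoid, 1 panel, h=1.2000): 90.082920
T(1,0) (trapezoid, 2 panels, h=0.6000): 79.455720
T(1,1) = 79.455720 + (79.455720 − 90.082920)/3 = 75.913320

75.9133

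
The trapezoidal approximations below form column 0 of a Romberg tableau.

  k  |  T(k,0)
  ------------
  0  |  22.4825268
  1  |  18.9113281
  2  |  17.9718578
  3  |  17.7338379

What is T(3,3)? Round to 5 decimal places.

T(1,1) = (4·18.9113281 − 22.4825268) / 3 = 17.7209285
T(2,1) = 17.9718578 + (17.9718578 − 18.9113281)/3 = 17.6587010
T(3,1) = 17.7338379 + (17.7338379 − 17.9718578)/3 = 17.6544979
T(2,2) = (16·17.6587010 − 17.7209285) / 15 = 17.6545525
T(3,2) = 17.6544979 + (17.6544979 − 17.6587010)/15 = 17.6542177
T(3,3) = (64·17.6542177 − 17.6545525) / 63 = 17.6542124
(Column j=1 coincides with Simpson's rule on the same nodes.)

17.65421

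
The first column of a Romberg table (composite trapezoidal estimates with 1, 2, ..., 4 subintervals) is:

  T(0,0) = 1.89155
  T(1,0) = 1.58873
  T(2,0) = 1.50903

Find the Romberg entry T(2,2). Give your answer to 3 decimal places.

Richardson extrapolation on the trapezoidal column (denominator 4−1=3):
T(1,1) = (4·1.58873 − 1.89155) / 3 = 1.48779
T(2,1) = (4·1.50903 − 1.58873) / 3 = 1.48246
T(2,2) = 1.48246 + (1.48246 − 1.48779)/15 = 1.48210

1.482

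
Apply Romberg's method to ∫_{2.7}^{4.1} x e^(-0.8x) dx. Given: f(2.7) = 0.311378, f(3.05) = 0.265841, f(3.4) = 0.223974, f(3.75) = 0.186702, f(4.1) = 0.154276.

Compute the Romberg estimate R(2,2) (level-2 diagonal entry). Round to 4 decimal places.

R(0,0) (trapezoid, 1 panel, h=1.4000): 0.325958
R(1,0) (trapezoid, 2 panels, h=0.7000): 0.319761
R(2,0) (trapezoid, 4 panels, h=0.3500): 0.318270
R(1,1) = 0.319761 + (0.319761 − 0.325958)/3 = 0.317695
R(2,1) = 0.318270 + (0.318270 − 0.319761)/3 = 0.317773
R(2,2) = 0.317773 + (0.317773 − 0.317695)/15 = 0.317778

0.3178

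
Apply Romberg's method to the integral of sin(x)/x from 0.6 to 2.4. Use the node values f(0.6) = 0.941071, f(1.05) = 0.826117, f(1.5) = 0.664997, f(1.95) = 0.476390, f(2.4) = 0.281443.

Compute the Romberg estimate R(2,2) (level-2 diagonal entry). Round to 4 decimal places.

R(0,0) (trapezoid, 1 panel, h=1.8000): 1.100263
R(1,0) (trapezoid, 2 panels, h=0.9000): 1.148629
R(2,0) (trapezoid, 4 panels, h=0.4500): 1.160442
R(1,1) = 1.148629 + (1.148629 − 1.100263)/3 = 1.164751
R(2,1) = 1.160442 + (1.160442 − 1.148629)/3 = 1.164380
R(2,2) = 1.164380 + (1.164380 − 1.164751)/15 = 1.164355

1.1644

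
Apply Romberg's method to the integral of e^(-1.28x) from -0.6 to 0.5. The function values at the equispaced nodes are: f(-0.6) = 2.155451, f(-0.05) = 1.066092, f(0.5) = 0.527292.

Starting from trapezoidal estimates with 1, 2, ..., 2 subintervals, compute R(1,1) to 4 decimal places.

R(0,0) (trapezoid, 1 panel, h=1.1000): 1.475509
R(1,0) (trapezoid, 2 panels, h=0.5500): 1.324105
R(1,1) = 1.324105 + (1.324105 − 1.475509)/3 = 1.273637

1.2736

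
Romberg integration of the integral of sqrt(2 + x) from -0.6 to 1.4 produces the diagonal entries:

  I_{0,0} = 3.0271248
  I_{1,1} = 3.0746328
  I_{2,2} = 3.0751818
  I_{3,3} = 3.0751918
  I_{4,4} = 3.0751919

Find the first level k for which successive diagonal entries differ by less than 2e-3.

k = 2

|I_{1,1} − I_{0,0}| = 0.0475080 ≥ 2e-3
|I_{2,2} − I_{1,1}| = 0.0005490 < 2e-3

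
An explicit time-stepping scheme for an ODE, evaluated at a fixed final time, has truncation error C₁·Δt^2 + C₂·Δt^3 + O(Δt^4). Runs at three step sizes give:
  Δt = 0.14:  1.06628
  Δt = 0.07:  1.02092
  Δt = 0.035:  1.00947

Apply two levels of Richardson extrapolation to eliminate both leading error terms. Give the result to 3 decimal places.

1.006

First eliminate the Δt^2 term (factor 2^2 = 4):
  B₁ = (4·1.02092 − 1.06628)/3 = 1.00580
  B₂ = (4·1.00947 − 1.02092)/3 = 1.00565
Then eliminate the Δt^3 term (factor 2^3 = 8):
  (8·1.00565 − 1.00580)/7 = 1.00563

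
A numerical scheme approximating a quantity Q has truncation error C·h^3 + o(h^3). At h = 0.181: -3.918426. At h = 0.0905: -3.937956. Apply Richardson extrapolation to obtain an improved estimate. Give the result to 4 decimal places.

The leading error scales as h^3; refining by a factor of 2 reduces it by 2^3 = 8.
Extrapolated value = (8·A(h/2) − A(h)) / (8 − 1)
= (8·(-3.937956) − (-3.918426)) / 7
= -27.585222 / 7 = -3.940746

-3.9407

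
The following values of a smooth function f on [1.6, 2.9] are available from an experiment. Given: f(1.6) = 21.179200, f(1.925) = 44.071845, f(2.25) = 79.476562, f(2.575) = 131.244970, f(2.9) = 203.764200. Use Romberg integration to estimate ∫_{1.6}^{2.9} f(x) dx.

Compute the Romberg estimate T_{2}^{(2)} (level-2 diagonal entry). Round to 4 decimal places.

117.5555

T_{0}^{(0)} (trapezoid, 1 panel, h=1.3000): 146.213210
T_{1}^{(0)} (trapezoid, 2 panels, h=0.6500): 124.766370
T_{2}^{(0)} (trapezoid, 4 panels, h=0.3250): 119.361150
T_{1}^{(1)} = 124.766370 + (124.766370 − 146.213210)/3 = 117.617423
T_{2}^{(1)} = 119.361150 + (119.361150 − 124.766370)/3 = 117.559410
T_{2}^{(2)} = 117.559410 + (117.559410 − 117.617423)/15 = 117.555542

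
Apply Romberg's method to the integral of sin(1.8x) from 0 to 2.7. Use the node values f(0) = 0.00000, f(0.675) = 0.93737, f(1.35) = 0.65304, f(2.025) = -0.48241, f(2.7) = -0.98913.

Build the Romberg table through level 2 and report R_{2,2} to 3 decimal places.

R_{0,0} (trapezoid, 1 panel, h=2.7000): -1.33533
R_{1,0} (trapezoid, 2 panels, h=1.3500): 0.21394
R_{2,0} (trapezoid, 4 panels, h=0.6750): 0.41407
R_{1,1} = 0.21394 + (0.21394 − (-1.33533))/3 = 0.73036
R_{2,1} = 0.41407 + (0.41407 − 0.21394)/3 = 0.48078
R_{2,2} = 0.48078 + (0.48078 − 0.73036)/15 = 0.46414

0.464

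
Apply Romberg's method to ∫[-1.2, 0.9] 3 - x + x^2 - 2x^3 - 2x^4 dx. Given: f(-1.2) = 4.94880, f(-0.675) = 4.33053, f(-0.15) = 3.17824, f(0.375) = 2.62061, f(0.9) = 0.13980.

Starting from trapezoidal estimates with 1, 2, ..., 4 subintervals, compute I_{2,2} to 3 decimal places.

I_{0,0} (trapezoid, 1 panel, h=2.1000): 5.34303
I_{1,0} (trapezoid, 2 panels, h=1.0500): 6.00867
I_{2,0} (trapezoid, 4 panels, h=0.5250): 6.65368
I_{1,1} = 6.00867 + (6.00867 − 5.34303)/3 = 6.23055
I_{2,1} = 6.65368 + (6.65368 − 6.00867)/3 = 6.86868
I_{2,2} = 6.86868 + (6.86868 − 6.23055)/15 = 6.91122

6.911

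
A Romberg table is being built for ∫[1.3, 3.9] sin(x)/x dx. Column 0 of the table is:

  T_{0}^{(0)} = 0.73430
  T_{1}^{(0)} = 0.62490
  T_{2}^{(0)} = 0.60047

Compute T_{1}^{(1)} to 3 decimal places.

Richardson extrapolation on the trapezoidal column (denominator 4−1=3):
T_{1}^{(1)} = (4·0.62490 − 0.73430) / 3 = 0.58843

0.588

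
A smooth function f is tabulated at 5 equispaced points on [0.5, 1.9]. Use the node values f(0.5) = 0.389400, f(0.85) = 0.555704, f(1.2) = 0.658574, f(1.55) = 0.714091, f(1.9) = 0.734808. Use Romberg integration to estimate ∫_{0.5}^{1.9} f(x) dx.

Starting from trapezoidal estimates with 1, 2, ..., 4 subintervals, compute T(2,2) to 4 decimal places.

T(0,0) (trapezoid, 1 panel, h=1.4000): 0.786946
T(1,0) (trapezoid, 2 panels, h=0.7000): 0.854475
T(2,0) (trapezoid, 4 panels, h=0.3500): 0.871666
T(1,1) = 0.854475 + (0.854475 − 0.786946)/3 = 0.876985
T(2,1) = 0.871666 + (0.871666 − 0.854475)/3 = 0.877396
T(2,2) = 0.877396 + (0.877396 − 0.876985)/15 = 0.877423

0.8774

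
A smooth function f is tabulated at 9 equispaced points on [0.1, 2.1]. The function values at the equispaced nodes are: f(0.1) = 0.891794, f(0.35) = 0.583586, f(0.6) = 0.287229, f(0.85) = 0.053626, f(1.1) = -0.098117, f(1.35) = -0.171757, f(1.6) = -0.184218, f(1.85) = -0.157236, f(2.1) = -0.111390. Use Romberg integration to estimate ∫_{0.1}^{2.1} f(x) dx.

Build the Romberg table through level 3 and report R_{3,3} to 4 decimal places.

R_{0,0} (trapezoid, 1 panel, h=2.0000): 0.780404
R_{1,0} (trapezoid, 2 panels, h=1.0000): 0.292085
R_{2,0} (trapezoid, 4 panels, h=0.5000): 0.197548
R_{3,0} (trapezoid, 8 panels, h=0.2500): 0.175829
R_{1,1} = 0.292085 + (0.292085 − 0.780404)/3 = 0.129312
R_{2,1} = 0.197548 + (0.197548 − 0.292085)/3 = 0.166036
R_{3,1} = 0.175829 + (0.175829 − 0.197548)/3 = 0.168589
R_{2,2} = 0.166036 + (0.166036 − 0.129312)/15 = 0.168484
R_{3,2} = 0.168589 + (0.168589 − 0.166036)/15 = 0.168759
R_{3,3} = 0.168759 + (0.168759 − 0.168484)/63 = 0.168763

0.1688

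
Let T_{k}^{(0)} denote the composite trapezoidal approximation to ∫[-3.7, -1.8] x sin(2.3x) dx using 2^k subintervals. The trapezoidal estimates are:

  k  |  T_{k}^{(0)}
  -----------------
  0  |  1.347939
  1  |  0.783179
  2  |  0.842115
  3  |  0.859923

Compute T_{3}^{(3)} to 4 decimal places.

0.8659

Richardson extrapolation on the trapezoidal column (denominator 4−1=3):
T_{1}^{(1)} = (4·0.783179 − 1.347939) / 3 = 0.594926
T_{2}^{(1)} = (4·0.842115 − 0.783179) / 3 = 0.861760
T_{3}^{(1)} = (4·0.859923 − 0.842115) / 3 = 0.865859
T_{2}^{(2)} = 0.861760 + (0.861760 − 0.594926)/15 = 0.879549
T_{3}^{(2)} = (16·0.865859 − 0.861760) / 15 = 0.866132
T_{3}^{(3)} = 0.866132 + (0.866132 − 0.879549)/63 = 0.865919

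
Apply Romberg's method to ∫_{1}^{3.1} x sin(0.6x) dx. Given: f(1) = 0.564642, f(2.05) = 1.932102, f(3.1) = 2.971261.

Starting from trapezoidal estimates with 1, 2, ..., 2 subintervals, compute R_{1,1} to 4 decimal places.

3.9425

R_{0,0} (trapezoid, 1 panel, h=2.1000): 3.712698
R_{1,0} (trapezoid, 2 panels, h=1.0500): 3.885056
R_{1,1} = 3.885056 + (3.885056 − 3.712698)/3 = 3.942509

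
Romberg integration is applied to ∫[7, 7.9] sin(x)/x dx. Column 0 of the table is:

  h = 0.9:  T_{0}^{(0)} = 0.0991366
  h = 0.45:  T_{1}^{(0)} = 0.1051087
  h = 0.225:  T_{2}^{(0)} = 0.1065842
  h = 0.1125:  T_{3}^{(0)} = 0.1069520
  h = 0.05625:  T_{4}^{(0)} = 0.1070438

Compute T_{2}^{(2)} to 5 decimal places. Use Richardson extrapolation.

0.10707

Richardson extrapolation on the trapezoidal column (denominator 4−1=3):
T_{1}^{(1)} = 0.1051087 + (0.1051087 − 0.0991366)/3 = 0.1070994
T_{2}^{(1)} = (4·0.1065842 − 0.1051087) / 3 = 0.1070760
T_{2}^{(2)} = 0.1070760 + (0.1070760 − 0.1070994)/15 = 0.1070744
(Column j=1 coincides with Simpson's rule on the same nodes.)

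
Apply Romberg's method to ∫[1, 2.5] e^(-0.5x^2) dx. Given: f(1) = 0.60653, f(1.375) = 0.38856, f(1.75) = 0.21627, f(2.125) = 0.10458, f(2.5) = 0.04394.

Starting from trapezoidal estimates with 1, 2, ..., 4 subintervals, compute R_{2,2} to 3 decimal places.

0.382

R_{0,0} (trapezoid, 1 panel, h=1.5000): 0.48785
R_{1,0} (trapezoid, 2 panels, h=0.7500): 0.40613
R_{2,0} (trapezoid, 4 panels, h=0.3750): 0.38799
R_{1,1} = 0.40613 + (0.40613 − 0.48785)/3 = 0.37889
R_{2,1} = 0.38799 + (0.38799 − 0.40613)/3 = 0.38194
R_{2,2} = 0.38194 + (0.38194 − 0.37889)/15 = 0.38214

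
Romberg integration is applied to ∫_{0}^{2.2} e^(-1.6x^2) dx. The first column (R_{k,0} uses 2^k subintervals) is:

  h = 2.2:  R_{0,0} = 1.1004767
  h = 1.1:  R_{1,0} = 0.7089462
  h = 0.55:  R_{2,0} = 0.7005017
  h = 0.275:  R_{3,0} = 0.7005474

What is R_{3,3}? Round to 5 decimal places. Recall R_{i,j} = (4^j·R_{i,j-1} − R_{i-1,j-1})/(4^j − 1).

Richardson extrapolation on the trapezoidal column (denominator 4−1=3):
R_{1,1} = 0.7089462 + (0.7089462 − 1.1004767)/3 = 0.5784360
R_{2,1} = (4·0.7005017 − 0.7089462) / 3 = 0.6976869
R_{3,1} = 0.7005474 + (0.7005474 − 0.7005017)/3 = 0.7005626
R_{2,2} = (16·0.6976869 − 0.5784360) / 15 = 0.7056370
R_{3,2} = 0.7005626 + (0.7005626 − 0.6976869)/15 = 0.7007543
R_{3,3} = (64·0.7007543 − 0.7056370) / 63 = 0.7006768

0.70068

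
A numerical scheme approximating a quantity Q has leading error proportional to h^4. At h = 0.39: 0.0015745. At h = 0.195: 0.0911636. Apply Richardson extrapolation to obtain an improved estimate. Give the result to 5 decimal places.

0.09714

The leading error scales as h^4; refining by a factor of 2 reduces it by 2^4 = 16.
Extrapolated value = (16·A(h/2) − A(h)) / (16 − 1)
= (16·0.0911636 − 0.0015745) / 15
= 1.4570431 / 15 = 0.0971362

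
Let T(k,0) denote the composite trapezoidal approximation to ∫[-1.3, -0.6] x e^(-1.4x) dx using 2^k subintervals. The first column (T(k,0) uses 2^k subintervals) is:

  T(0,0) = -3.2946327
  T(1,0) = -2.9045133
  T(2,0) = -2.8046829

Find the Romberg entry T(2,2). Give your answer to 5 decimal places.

Richardson extrapolation on the trapezoidal column (denominator 4−1=3):
T(1,1) = (4·(-2.9045133) − (-3.2946327)) / 3 = -2.7744735
T(2,1) = -2.8046829 + (-2.8046829 − (-2.9045133))/3 = -2.7714061
T(2,2) = (16·(-2.7714061) − (-2.7744735)) / 15 = -2.7712016

-2.77120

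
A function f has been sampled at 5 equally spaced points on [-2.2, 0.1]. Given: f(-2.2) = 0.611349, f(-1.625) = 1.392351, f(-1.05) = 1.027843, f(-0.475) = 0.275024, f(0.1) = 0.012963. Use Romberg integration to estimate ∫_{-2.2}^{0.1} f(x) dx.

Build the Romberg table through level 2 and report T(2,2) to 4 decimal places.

T(0,0) (trapezoid, 1 panel, h=2.3000): 0.717959
T(1,0) (trapezoid, 2 panels, h=1.1500): 1.540999
T(2,0) (trapezoid, 4 panels, h=0.5750): 1.729240
T(1,1) = 1.540999 + (1.540999 − 0.717959)/3 = 1.815346
T(2,1) = 1.729240 + (1.729240 − 1.540999)/3 = 1.791987
T(2,2) = 1.791987 + (1.791987 − 1.815346)/15 = 1.790430

1.7904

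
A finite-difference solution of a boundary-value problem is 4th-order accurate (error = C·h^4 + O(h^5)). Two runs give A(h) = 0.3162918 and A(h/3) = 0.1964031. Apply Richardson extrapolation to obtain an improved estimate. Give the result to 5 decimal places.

The leading error scales as h^4; refining by a factor of 3 reduces it by 3^4 = 81.
Extrapolated value = (81·A(h/3) − A(h)) / (81 − 1)
= (81·0.1964031 − 0.3162918) / 80
= 15.5923593 / 80 = 0.1949045

0.19490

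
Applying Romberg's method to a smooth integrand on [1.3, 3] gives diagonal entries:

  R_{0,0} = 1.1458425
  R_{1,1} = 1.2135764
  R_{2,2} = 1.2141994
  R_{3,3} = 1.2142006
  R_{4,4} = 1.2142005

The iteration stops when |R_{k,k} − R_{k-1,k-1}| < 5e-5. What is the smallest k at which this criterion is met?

|R_{1,1} − R_{0,0}| = 0.0677339 ≥ 5e-5
|R_{2,2} − R_{1,1}| = 0.0006230 ≥ 5e-5
|R_{3,3} − R_{2,2}| = 0.0000012 < 5e-5

k = 3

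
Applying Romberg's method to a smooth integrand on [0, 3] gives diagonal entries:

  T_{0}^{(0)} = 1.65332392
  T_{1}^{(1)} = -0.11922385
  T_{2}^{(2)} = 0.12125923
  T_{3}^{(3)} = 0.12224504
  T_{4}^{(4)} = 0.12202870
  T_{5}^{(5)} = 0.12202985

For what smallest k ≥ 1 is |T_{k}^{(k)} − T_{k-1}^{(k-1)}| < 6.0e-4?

|T_{1}^{(1)} − T_{0}^{(0)}| = 1.77254777 ≥ 6.0e-4
|T_{2}^{(2)} − T_{1}^{(1)}| = 0.24048308 ≥ 6.0e-4
|T_{3}^{(3)} − T_{2}^{(2)}| = 0.00098581 ≥ 6.0e-4
|T_{4}^{(4)} − T_{3}^{(3)}| = 0.00021634 < 6.0e-4

k = 4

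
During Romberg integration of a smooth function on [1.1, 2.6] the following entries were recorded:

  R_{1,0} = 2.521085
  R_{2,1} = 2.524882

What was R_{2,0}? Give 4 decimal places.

2.5239

From R_{2,1} = (4·R_{2,0} − R_{1,0})/3, solve for R_{2,0}:
4·R_{2,0} = 3·2.524882 + 2.521085 = 10.095731
R_{2,0} = 2.523933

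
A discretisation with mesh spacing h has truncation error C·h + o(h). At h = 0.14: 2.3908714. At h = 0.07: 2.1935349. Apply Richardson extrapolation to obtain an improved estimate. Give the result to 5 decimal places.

1.99620

The leading error scales as h; refining by a factor of 2 reduces it by 2^1 = 2.
Extrapolated value = (2·A(h/2) − A(h)) / (2 − 1)
= (2·2.1935349 − 2.3908714) / 1
= 1.9961984 / 1 = 1.9961984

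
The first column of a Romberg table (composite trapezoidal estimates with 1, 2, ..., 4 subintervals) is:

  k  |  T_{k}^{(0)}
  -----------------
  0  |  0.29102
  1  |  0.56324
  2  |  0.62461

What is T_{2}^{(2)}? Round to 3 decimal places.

0.644

Richardson extrapolation on the trapezoidal column (denominator 4−1=3):
T_{1}^{(1)} = 0.56324 + (0.56324 − 0.29102)/3 = 0.65398
T_{2}^{(1)} = 0.62461 + (0.62461 − 0.56324)/3 = 0.64507
T_{2}^{(2)} = (16·0.64507 − 0.65398) / 15 = 0.64448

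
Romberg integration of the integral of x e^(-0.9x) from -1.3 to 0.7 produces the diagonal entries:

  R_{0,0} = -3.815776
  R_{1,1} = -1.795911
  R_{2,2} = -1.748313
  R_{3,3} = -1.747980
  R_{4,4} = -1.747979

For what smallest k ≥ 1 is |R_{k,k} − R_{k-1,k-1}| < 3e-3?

k = 3

|R_{1,1} − R_{0,0}| = 2.019865 ≥ 3e-3
|R_{2,2} − R_{1,1}| = 0.047598 ≥ 3e-3
|R_{3,3} − R_{2,2}| = 0.000333 < 3e-3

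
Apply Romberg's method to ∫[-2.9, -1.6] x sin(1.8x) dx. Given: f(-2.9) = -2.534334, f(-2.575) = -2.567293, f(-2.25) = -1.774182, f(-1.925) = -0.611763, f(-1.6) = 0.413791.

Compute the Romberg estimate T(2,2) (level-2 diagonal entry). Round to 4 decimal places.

-1.9914

T(0,0) (trapezoid, 1 panel, h=1.3000): -1.378353
T(1,0) (trapezoid, 2 panels, h=0.6500): -1.842395
T(2,0) (trapezoid, 4 panels, h=0.3250): -1.954391
T(1,1) = -1.842395 + (-1.842395 − (-1.378353))/3 = -1.997076
T(2,1) = -1.954391 + (-1.954391 − (-1.842395))/3 = -1.991723
T(2,2) = -1.991723 + (-1.991723 − (-1.997076))/15 = -1.991366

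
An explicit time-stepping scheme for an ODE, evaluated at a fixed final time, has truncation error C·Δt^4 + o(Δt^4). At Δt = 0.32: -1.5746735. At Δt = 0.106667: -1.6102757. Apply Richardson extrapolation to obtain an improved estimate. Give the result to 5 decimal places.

Extrapolated value = (81·A(Δt/3) − A(Δt)) / (81 − 1)
= (81·(-1.6102757) − (-1.5746735)) / 80
= -128.8576582 / 80 = -1.6107207

-1.61072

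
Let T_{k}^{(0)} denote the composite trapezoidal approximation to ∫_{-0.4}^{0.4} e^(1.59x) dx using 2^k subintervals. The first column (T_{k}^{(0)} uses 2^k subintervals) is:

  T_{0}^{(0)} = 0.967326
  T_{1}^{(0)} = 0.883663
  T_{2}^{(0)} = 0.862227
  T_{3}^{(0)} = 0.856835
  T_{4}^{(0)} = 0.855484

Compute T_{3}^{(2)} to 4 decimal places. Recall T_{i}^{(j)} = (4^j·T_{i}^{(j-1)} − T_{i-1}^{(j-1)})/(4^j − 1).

0.8550

T_{2}^{(1)} = 0.862227 + (0.862227 − 0.883663)/3 = 0.855082
T_{3}^{(1)} = 0.856835 + (0.856835 − 0.862227)/3 = 0.855038
T_{3}^{(2)} = 0.855038 + (0.855038 − 0.855082)/15 = 0.855035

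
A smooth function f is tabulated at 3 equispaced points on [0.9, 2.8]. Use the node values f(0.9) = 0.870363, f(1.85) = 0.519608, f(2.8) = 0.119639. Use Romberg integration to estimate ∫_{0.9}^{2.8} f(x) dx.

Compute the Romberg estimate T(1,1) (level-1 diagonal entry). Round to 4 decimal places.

T(0,0) (trapezoid, 1 panel, h=1.9000): 0.940502
T(1,0) (trapezoid, 2 panels, h=0.9500): 0.963879
T(1,1) = 0.963879 + (0.963879 − 0.940502)/3 = 0.971671

0.9717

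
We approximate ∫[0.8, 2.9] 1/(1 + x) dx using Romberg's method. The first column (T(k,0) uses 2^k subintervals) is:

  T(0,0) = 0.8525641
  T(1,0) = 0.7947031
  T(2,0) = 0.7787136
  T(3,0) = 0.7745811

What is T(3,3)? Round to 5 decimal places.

0.77319

T(1,1) = 0.7947031 + (0.7947031 − 0.8525641)/3 = 0.7754161
T(2,1) = (4·0.7787136 − 0.7947031) / 3 = 0.7733838
T(3,1) = (4·0.7745811 − 0.7787136) / 3 = 0.7732036
T(2,2) = 0.7733838 + (0.7733838 − 0.7754161)/15 = 0.7732483
T(3,2) = 0.7732036 + (0.7732036 − 0.7733838)/15 = 0.7731916
T(3,3) = 0.7731916 + (0.7731916 − 0.7732483)/63 = 0.7731907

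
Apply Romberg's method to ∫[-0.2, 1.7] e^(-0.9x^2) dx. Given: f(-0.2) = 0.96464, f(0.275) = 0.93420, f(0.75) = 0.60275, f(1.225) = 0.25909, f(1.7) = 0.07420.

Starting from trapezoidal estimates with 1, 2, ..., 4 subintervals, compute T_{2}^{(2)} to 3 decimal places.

T_{0}^{(0)} (trapezoid, 1 panel, h=1.9000): 0.98690
T_{1}^{(0)} (trapezoid, 2 panels, h=0.9500): 1.06606
T_{2}^{(0)} (trapezoid, 4 panels, h=0.4750): 1.09984
T_{1}^{(1)} = 1.06606 + (1.06606 − 0.98690)/3 = 1.09245
T_{2}^{(1)} = 1.09984 + (1.09984 − 1.06606)/3 = 1.11110
T_{2}^{(2)} = 1.11110 + (1.11110 − 1.09245)/15 = 1.11234

1.112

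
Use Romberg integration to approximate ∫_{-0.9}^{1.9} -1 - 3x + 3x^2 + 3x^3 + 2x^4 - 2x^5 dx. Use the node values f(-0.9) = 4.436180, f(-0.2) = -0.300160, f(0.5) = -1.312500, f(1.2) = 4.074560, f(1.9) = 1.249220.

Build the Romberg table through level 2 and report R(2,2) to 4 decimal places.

4.5058

R(0,0) (trapezoid, 1 panel, h=2.8000): 7.959560
R(1,0) (trapezoid, 2 panels, h=1.4000): 2.142280
R(2,0) (trapezoid, 4 panels, h=0.7000): 3.713220
R(1,1) = 2.142280 + (2.142280 − 7.959560)/3 = 0.203187
R(2,1) = 3.713220 + (3.713220 − 2.142280)/3 = 4.236867
R(2,2) = 4.236867 + (4.236867 − 0.203187)/15 = 4.505779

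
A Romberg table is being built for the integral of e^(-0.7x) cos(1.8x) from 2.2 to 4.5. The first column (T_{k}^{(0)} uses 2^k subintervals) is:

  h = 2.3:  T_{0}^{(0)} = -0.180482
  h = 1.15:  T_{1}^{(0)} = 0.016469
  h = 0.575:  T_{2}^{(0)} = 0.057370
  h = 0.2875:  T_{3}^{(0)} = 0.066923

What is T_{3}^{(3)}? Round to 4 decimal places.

Richardson extrapolation on the trapezoidal column (denominator 4−1=3):
T_{1}^{(1)} = 0.016469 + (0.016469 − (-0.180482))/3 = 0.082119
T_{2}^{(1)} = (4·0.057370 − 0.016469) / 3 = 0.071004
T_{3}^{(1)} = 0.066923 + (0.066923 − 0.057370)/3 = 0.070107
T_{2}^{(2)} = (16·0.071004 − 0.082119) / 15 = 0.070263
T_{3}^{(2)} = (16·0.070107 − 0.071004) / 15 = 0.070047
T_{3}^{(3)} = (64·0.070047 − 0.070263) / 63 = 0.070044

0.0700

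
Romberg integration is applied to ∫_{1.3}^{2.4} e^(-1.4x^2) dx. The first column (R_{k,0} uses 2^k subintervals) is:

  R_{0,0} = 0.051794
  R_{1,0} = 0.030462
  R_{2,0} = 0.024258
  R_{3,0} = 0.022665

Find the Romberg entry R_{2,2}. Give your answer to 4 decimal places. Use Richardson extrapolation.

0.0221

R_{1,1} = 0.030462 + (0.030462 − 0.051794)/3 = 0.023351
R_{2,1} = (4·0.024258 − 0.030462) / 3 = 0.022190
R_{2,2} = 0.022190 + (0.022190 − 0.023351)/15 = 0.022113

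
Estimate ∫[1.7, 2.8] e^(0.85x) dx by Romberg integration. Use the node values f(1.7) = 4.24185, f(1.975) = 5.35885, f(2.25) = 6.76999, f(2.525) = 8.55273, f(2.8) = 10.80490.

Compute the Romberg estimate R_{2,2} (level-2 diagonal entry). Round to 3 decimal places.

7.721

R_{0,0} (trapezoid, 1 panel, h=1.1000): 8.27571
R_{1,0} (trapezoid, 2 panels, h=0.5500): 7.86135
R_{2,0} (trapezoid, 4 panels, h=0.2750): 7.75636
R_{1,1} = 7.86135 + (7.86135 − 8.27571)/3 = 7.72323
R_{2,1} = 7.75636 + (7.75636 − 7.86135)/3 = 7.72136
R_{2,2} = 7.72136 + (7.72136 − 7.72323)/15 = 7.72124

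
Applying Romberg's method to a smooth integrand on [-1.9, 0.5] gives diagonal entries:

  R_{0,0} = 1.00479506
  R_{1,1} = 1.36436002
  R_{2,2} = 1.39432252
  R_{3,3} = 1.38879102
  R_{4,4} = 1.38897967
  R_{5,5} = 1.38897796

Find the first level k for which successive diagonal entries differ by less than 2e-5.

k = 5

|R_{1,1} − R_{0,0}| = 0.35956496 ≥ 2e-5
|R_{2,2} − R_{1,1}| = 0.02996250 ≥ 2e-5
|R_{3,3} − R_{2,2}| = 0.00553150 ≥ 2e-5
|R_{4,4} − R_{3,3}| = 0.00018865 ≥ 2e-5
|R_{5,5} − R_{4,4}| = 0.00000171 < 2e-5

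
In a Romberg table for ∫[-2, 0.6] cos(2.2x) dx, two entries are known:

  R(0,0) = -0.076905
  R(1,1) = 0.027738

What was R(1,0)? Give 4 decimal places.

From R(1,1) = (4·R(1,0) − R(0,0))/3, solve for R(1,0):
4·R(1,0) = 3·0.027738 + (-0.076905) = 0.006309
R(1,0) = 0.001577

0.0016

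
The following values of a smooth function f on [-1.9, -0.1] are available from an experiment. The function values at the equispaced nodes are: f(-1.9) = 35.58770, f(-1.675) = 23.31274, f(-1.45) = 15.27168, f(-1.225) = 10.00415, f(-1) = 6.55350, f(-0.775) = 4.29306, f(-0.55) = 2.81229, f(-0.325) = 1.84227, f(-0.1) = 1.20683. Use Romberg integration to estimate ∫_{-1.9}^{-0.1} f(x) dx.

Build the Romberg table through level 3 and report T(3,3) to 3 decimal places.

18.288

T(0,0) (trapezoid, 1 panel, h=1.8000): 33.11508
T(1,0) (trapezoid, 2 panels, h=0.9000): 22.45569
T(2,0) (trapezoid, 4 panels, h=0.4500): 19.36563
T(3,0) (trapezoid, 8 panels, h=0.2250): 18.55956
T(1,1) = 22.45569 + (22.45569 − 33.11508)/3 = 18.90256
T(2,1) = 19.36563 + (19.36563 − 22.45569)/3 = 18.33561
T(3,1) = 18.55956 + (18.55956 − 19.36563)/3 = 18.29087
T(2,2) = 18.33561 + (18.33561 − 18.90256)/15 = 18.29781
T(3,2) = 18.29087 + (18.29087 − 18.33561)/15 = 18.28789
T(3,3) = 18.28789 + (18.28789 − 18.29781)/63 = 18.28773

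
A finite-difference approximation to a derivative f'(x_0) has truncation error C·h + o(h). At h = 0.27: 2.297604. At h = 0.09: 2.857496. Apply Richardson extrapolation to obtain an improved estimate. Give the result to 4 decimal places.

3.1374

Extrapolated value = (3·A(h/3) − A(h)) / (3 − 1)
= (3·2.857496 − 2.297604) / 2
= 6.274884 / 2 = 3.137442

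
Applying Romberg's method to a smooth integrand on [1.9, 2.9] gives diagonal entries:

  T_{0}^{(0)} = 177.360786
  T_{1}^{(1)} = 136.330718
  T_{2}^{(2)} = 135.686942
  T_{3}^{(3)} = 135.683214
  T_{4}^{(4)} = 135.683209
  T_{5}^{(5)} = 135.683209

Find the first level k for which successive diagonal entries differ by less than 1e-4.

|T_{1}^{(1)} − T_{0}^{(0)}| = 41.030068 ≥ 1e-4
|T_{2}^{(2)} − T_{1}^{(1)}| = 0.643776 ≥ 1e-4
|T_{3}^{(3)} − T_{2}^{(2)}| = 0.003728 ≥ 1e-4
|T_{4}^{(4)} − T_{3}^{(3)}| = 0.000005 < 1e-4

k = 4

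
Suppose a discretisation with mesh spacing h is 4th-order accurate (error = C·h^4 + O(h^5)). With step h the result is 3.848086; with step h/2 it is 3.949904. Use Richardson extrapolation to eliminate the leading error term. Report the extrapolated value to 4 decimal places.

The leading error scales as h^4; refining by a factor of 2 reduces it by 2^4 = 16.
Extrapolated value = (16·A(h/2) − A(h)) / (16 − 1)
= (16·3.949904 − 3.848086) / 15
= 59.350378 / 15 = 3.956692

3.9567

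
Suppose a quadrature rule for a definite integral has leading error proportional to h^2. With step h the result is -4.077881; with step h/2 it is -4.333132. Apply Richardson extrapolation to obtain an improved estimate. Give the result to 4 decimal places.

Extrapolated value = (4·A(h/2) − A(h)) / (4 − 1)
= (4·(-4.333132) − (-4.077881)) / 3
= -13.254647 / 3 = -4.418216

-4.4182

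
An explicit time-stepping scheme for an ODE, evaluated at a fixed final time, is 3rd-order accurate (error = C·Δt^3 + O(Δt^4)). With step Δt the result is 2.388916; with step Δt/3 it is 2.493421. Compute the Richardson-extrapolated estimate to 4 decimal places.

2.4974

The leading error scales as Δt^3; refining by a factor of 3 reduces it by 3^3 = 27.
Extrapolated value = (27·A(Δt/3) − A(Δt)) / (27 − 1)
= (27·2.493421 − 2.388916) / 26
= 64.933451 / 26 = 2.497440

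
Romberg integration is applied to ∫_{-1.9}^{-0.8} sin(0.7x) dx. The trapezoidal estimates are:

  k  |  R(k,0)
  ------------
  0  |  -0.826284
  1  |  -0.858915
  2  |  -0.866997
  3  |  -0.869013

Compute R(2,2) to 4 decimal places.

-0.8697

Richardson extrapolation on the trapezoidal column (denominator 4−1=3):
R(1,1) = -0.858915 + (-0.858915 − (-0.826284))/3 = -0.869792
R(2,1) = -0.866997 + (-0.866997 − (-0.858915))/3 = -0.869691
R(2,2) = (16·(-0.869691) − (-0.869792)) / 15 = -0.869684
(Column j=1 coincides with Simpson's rule on the same nodes.)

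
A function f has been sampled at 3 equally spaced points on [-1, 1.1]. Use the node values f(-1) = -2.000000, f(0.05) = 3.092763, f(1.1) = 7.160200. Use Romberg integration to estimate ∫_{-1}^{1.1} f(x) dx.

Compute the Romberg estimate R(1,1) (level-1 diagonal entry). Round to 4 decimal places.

6.1359

R(0,0) (trapezoid, 1 panel, h=2.1000): 5.418210
R(1,0) (trapezoid, 2 panels, h=1.0500): 5.956506
R(1,1) = 5.956506 + (5.956506 − 5.418210)/3 = 6.135938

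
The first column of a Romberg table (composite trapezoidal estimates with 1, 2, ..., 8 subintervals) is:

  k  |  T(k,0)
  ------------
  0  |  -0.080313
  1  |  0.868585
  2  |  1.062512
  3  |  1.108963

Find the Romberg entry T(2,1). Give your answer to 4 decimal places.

1.1272

T(2,1) = (4·1.062512 − 0.868585) / 3 = 1.127154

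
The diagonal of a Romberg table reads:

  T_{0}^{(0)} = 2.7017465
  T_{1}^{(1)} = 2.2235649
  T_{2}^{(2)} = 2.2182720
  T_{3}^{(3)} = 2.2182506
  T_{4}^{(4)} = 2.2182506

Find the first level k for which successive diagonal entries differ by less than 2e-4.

|T_{1}^{(1)} − T_{0}^{(0)}| = 0.4781816 ≥ 2e-4
|T_{2}^{(2)} − T_{1}^{(1)}| = 0.0052929 ≥ 2e-4
|T_{3}^{(3)} − T_{2}^{(2)}| = 0.0000214 < 2e-4

k = 3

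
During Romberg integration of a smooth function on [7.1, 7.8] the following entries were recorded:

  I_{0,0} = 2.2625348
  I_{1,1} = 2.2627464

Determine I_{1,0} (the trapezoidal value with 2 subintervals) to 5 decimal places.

2.26269

From I_{1,1} = (4·I_{1,0} − I_{0,0})/3, solve for I_{1,0}:
4·I_{1,0} = 3·2.2627464 + 2.2625348 = 9.0507740
I_{1,0} = 2.2626935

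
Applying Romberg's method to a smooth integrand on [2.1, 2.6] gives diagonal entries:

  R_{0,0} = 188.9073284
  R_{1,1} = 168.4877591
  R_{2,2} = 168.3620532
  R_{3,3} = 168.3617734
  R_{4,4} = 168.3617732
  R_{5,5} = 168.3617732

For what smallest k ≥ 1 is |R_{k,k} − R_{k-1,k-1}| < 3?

|R_{1,1} − R_{0,0}| = 20.4195693 ≥ 3
|R_{2,2} − R_{1,1}| = 0.1257059 < 3

k = 2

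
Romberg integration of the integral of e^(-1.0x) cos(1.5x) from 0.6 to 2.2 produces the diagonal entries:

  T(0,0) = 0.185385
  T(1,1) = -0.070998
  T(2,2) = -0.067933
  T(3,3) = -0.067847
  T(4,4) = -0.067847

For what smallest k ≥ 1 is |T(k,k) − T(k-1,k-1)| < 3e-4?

|T(1,1) − T(0,0)| = 0.256383 ≥ 3e-4
|T(2,2) − T(1,1)| = 0.003065 ≥ 3e-4
|T(3,3) − T(2,2)| = 0.000086 < 3e-4

k = 3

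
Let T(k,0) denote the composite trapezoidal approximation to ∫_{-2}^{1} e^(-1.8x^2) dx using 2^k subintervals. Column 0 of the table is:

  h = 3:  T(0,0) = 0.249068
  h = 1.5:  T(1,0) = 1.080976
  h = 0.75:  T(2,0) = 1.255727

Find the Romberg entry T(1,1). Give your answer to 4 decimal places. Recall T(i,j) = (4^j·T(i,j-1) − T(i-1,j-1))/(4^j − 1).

Richardson extrapolation on the trapezoidal column (denominator 4−1=3):
T(1,1) = (4·1.080976 − 0.249068) / 3 = 1.358279
(Column j=1 coincides with Simpson's rule on the same nodes.)

1.3583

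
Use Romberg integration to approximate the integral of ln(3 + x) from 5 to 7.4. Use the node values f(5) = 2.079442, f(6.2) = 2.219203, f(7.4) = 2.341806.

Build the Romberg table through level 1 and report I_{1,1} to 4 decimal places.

I_{0,0} (trapezoid, 1 panel, h=2.4000): 5.305498
I_{1,0} (trapezoid, 2 panels, h=1.2000): 5.315792
I_{1,1} = 5.315792 + (5.315792 − 5.305498)/3 = 5.319223

5.3192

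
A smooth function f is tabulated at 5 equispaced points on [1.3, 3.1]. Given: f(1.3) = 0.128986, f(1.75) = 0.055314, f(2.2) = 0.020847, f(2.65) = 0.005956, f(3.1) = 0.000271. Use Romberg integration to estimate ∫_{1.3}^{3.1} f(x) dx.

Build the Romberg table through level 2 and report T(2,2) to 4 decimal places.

T(0,0) (trapezoid, 1 panel, h=1.8000): 0.116331
T(1,0) (trapezoid, 2 panels, h=0.9000): 0.076928
T(2,0) (trapezoid, 4 panels, h=0.4500): 0.066035
T(1,1) = 0.076928 + (0.076928 − 0.116331)/3 = 0.063794
T(2,1) = 0.066035 + (0.066035 − 0.076928)/3 = 0.062404
T(2,2) = 0.062404 + (0.062404 − 0.063794)/15 = 0.062311

0.0623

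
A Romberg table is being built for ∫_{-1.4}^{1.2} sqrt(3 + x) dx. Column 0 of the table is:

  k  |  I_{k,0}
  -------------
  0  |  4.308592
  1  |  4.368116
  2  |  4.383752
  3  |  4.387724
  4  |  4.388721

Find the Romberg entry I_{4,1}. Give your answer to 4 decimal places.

4.3891

Richardson extrapolation on the trapezoidal column (denominator 4−1=3):
I_{4,1} = (4·4.388721 − 4.387724) / 3 = 4.389053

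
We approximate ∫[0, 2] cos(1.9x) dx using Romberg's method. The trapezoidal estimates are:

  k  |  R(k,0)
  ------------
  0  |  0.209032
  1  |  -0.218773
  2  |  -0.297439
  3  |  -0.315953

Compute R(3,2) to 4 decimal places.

R(2,1) = (4·(-0.297439) − (-0.218773)) / 3 = -0.323661
R(3,1) = -0.315953 + (-0.315953 − (-0.297439))/3 = -0.322124
R(3,2) = -0.322124 + (-0.322124 − (-0.323661))/15 = -0.322022

-0.3220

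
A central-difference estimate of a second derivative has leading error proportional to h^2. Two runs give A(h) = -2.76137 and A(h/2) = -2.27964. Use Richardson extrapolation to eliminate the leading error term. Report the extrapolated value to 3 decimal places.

-2.119

The leading error scales as h^2; refining by a factor of 2 reduces it by 2^2 = 4.
Extrapolated value = (4·A(h/2) − A(h)) / (4 − 1)
= (4·(-2.27964) − (-2.76137)) / 3
= -6.35719 / 3 = -2.11906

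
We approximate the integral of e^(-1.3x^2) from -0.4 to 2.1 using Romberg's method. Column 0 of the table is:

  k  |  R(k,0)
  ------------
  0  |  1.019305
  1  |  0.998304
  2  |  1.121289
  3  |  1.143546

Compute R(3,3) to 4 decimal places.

1.1498

R(1,1) = (4·0.998304 − 1.019305) / 3 = 0.991304
R(2,1) = (4·1.121289 − 0.998304) / 3 = 1.162284
R(3,1) = (4·1.143546 − 1.121289) / 3 = 1.150965
R(2,2) = 1.162284 + (1.162284 − 0.991304)/15 = 1.173683
R(3,2) = 1.150965 + (1.150965 − 1.162284)/15 = 1.150210
R(3,3) = 1.150210 + (1.150210 − 1.173683)/63 = 1.149837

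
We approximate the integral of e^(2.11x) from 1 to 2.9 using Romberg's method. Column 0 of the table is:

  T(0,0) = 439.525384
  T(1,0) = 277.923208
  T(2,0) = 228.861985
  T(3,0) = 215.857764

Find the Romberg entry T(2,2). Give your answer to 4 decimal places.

Richardson extrapolation on the trapezoidal column (denominator 4−1=3):
T(1,1) = (4·277.923208 − 439.525384) / 3 = 224.055816
T(2,1) = 228.861985 + (228.861985 − 277.923208)/3 = 212.508244
T(2,2) = 212.508244 + (212.508244 − 224.055816)/15 = 211.738406
(Column j=1 coincides with Simpson's rule on the same nodes.)

211.7384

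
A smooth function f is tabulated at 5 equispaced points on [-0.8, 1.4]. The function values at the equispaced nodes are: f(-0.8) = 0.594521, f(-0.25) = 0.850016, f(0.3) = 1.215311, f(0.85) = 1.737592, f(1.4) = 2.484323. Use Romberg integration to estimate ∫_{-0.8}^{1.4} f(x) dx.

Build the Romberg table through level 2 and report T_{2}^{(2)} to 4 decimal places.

2.9074

T_{0}^{(0)} (trapezoid, 1 panel, h=2.2000): 3.386728
T_{1}^{(0)} (trapezoid, 2 panels, h=1.1000): 3.030206
T_{2}^{(0)} (trapezoid, 4 panels, h=0.5500): 2.938288
T_{1}^{(1)} = 3.030206 + (3.030206 − 3.386728)/3 = 2.911365
T_{2}^{(1)} = 2.938288 + (2.938288 − 3.030206)/3 = 2.907649
T_{2}^{(2)} = 2.907649 + (2.907649 − 2.911365)/15 = 2.907401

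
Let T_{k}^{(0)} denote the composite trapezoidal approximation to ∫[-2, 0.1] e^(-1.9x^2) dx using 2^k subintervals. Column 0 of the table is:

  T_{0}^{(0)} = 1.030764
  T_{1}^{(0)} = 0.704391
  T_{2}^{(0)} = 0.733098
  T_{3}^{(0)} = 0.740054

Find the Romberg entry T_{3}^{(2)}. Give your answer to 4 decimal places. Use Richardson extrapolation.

Richardson extrapolation on the trapezoidal column (denominator 4−1=3):
T_{2}^{(1)} = (4·0.733098 − 0.704391) / 3 = 0.742667
T_{3}^{(1)} = (4·0.740054 − 0.733098) / 3 = 0.742373
T_{3}^{(2)} = 0.742373 + (0.742373 − 0.742667)/15 = 0.742353

0.7424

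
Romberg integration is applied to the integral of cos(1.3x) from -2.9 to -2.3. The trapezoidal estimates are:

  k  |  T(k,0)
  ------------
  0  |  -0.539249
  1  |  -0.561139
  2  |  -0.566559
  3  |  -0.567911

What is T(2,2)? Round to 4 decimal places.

-0.5684

Richardson extrapolation on the trapezoidal column (denominator 4−1=3):
T(1,1) = -0.561139 + (-0.561139 − (-0.539249))/3 = -0.568436
T(2,1) = (4·(-0.566559) − (-0.561139)) / 3 = -0.568366
T(2,2) = -0.568366 + (-0.568366 − (-0.568436))/15 = -0.568361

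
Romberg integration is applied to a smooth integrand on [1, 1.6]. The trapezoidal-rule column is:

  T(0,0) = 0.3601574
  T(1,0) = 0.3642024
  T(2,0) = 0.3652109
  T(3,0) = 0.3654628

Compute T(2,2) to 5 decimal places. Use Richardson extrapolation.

T(1,1) = 0.3642024 + (0.3642024 − 0.3601574)/3 = 0.3655507
T(2,1) = 0.3652109 + (0.3652109 − 0.3642024)/3 = 0.3655471
T(2,2) = (16·0.3655471 − 0.3655507) / 15 = 0.3655469

0.36555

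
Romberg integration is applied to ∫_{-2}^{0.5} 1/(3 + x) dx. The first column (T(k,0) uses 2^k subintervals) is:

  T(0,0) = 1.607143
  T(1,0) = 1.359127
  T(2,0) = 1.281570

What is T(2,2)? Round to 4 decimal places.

1.2543

T(1,1) = 1.359127 + (1.359127 − 1.607143)/3 = 1.276455
T(2,1) = (4·1.281570 − 1.359127) / 3 = 1.255718
T(2,2) = 1.255718 + (1.255718 − 1.276455)/15 = 1.254336
(Column j=1 coincides with Simpson's rule on the same nodes.)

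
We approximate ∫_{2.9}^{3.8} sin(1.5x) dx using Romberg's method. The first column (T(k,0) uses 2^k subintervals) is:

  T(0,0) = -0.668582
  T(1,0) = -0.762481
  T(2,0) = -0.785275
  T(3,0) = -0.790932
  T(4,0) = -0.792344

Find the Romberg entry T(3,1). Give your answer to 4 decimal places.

-0.7928

Richardson extrapolation on the trapezoidal column (denominator 4−1=3):
T(3,1) = -0.790932 + (-0.790932 − (-0.785275))/3 = -0.792818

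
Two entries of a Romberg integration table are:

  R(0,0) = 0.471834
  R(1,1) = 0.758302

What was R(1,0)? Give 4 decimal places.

0.6867

From R(1,1) = (4·R(1,0) − R(0,0))/3, solve for R(1,0):
4·R(1,0) = 3·0.758302 + 0.471834 = 2.746740
R(1,0) = 0.686685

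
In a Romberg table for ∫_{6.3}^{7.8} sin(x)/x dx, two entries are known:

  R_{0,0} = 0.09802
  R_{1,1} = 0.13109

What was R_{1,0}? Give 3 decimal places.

0.123

From R_{1,1} = (4·R_{1,0} − R_{0,0})/3, solve for R_{1,0}:
4·R_{1,0} = 3·0.13109 + 0.09802 = 0.49129
R_{1,0} = 0.12282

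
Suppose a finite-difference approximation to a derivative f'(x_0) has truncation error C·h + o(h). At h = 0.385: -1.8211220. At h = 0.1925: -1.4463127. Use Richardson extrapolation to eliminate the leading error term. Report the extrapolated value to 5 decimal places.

-1.07150

The leading error scales as h; refining by a factor of 2 reduces it by 2^1 = 2.
Extrapolated value = (2·A(h/2) − A(h)) / (2 − 1)
= (2·(-1.4463127) − (-1.8211220)) / 1
= -1.0715034 / 1 = -1.0715034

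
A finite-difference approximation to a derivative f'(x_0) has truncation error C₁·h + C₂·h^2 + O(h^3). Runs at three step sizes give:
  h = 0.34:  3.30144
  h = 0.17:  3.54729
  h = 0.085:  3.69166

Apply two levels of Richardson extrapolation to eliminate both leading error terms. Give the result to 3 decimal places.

First eliminate the h term (factor 2^1 = 2):
  B₁ = (2·3.54729 − 3.30144)/1 = 3.79314
  B₂ = (2·3.69166 − 3.54729)/1 = 3.83603
Then eliminate the h^2 term (factor 2^2 = 4):
  (4·3.83603 − 3.79314)/3 = 3.85033

3.850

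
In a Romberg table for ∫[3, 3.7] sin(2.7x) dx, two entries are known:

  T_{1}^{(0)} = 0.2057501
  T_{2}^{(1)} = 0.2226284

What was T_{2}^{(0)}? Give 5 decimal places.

0.21841

From T_{2}^{(1)} = (4·T_{2}^{(0)} − T_{1}^{(0)})/3, solve for T_{2}^{(0)}:
4·T_{2}^{(0)} = 3·0.2226284 + 0.2057501 = 0.8736353
T_{2}^{(0)} = 0.2184088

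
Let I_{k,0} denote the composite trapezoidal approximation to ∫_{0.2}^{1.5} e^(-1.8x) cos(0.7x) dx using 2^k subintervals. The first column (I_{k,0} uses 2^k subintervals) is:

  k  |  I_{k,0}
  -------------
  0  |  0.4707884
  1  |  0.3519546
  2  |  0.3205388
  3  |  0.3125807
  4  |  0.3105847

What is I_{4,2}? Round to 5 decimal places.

0.30992

Richardson extrapolation on the trapezoidal column (denominator 4−1=3):
I_{3,1} = (4·0.3125807 − 0.3205388) / 3 = 0.3099280
I_{4,1} = 0.3105847 + (0.3105847 − 0.3125807)/3 = 0.3099194
I_{4,2} = 0.3099194 + (0.3099194 − 0.3099280)/15 = 0.3099188
(Column j=1 coincides with Simpson's rule on the same nodes.)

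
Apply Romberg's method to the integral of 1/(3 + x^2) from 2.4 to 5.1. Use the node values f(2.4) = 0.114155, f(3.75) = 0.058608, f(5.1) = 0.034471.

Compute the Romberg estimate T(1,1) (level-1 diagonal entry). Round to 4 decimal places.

0.1724

T(0,0) (trapezoid, 1 panel, h=2.7000): 0.200645
T(1,0) (trapezoid, 2 panels, h=1.3500): 0.179443
T(1,1) = 0.179443 + (0.179443 − 0.200645)/3 = 0.172376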